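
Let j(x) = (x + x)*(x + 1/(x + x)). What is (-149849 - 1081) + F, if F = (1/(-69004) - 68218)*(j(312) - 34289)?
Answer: -188765930100730/17251 ≈ -1.0942e+10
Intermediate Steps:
j(x) = 2*x*(x + 1/(2*x)) (j(x) = (2*x)*(x + 1/(2*x)) = 2*x*(x + 1/(2*x)))
F = -188763326407300/17251 (F = (1/(-69004) - 68218)*((1 + 2*312²) - 34289) = (-1/69004 - 68218)*((1 + 2*97344) - 34289) = -4707314873*((1 + 194688) - 34289)/69004 = -4707314873*(194689 - 34289)/69004 = -4707314873/69004*160400 = -188763326407300/17251 ≈ -1.0942e+10)
(-149849 - 1081) + F = (-149849 - 1081) - 188763326407300/17251 = -150930 - 188763326407300/17251 = -188765930100730/17251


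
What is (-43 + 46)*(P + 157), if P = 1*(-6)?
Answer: 453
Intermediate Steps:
P = -6
(-43 + 46)*(P + 157) = (-43 + 46)*(-6 + 157) = 3*151 = 453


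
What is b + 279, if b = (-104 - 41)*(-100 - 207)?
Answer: 44794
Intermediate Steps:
b = 44515 (b = -145*(-307) = 44515)
b + 279 = 44515 + 279 = 44794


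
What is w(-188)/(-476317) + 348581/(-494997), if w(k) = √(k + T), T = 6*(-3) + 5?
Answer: -348581/494997 - I*√201/476317 ≈ -0.70421 - 2.9765e-5*I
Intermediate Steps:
T = -13 (T = -18 + 5 = -13)
w(k) = √(-13 + k) (w(k) = √(k - 13) = √(-13 + k))
w(-188)/(-476317) + 348581/(-494997) = √(-13 - 188)/(-476317) + 348581/(-494997) = √(-201)*(-1/476317) + 348581*(-1/494997) = (I*√201)*(-1/476317) - 348581/494997 = -I*√201/476317 - 348581/494997 = -348581/494997 - I*√201/476317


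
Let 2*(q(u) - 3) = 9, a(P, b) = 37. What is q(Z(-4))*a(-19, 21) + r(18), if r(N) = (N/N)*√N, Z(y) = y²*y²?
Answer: 555/2 + 3*√2 ≈ 281.74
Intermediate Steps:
Z(y) = y⁴
r(N) = √N (r(N) = 1*√N = √N)
q(u) = 15/2 (q(u) = 3 + (½)*9 = 3 + 9/2 = 15/2)
q(Z(-4))*a(-19, 21) + r(18) = (15/2)*37 + √18 = 555/2 + 3*√2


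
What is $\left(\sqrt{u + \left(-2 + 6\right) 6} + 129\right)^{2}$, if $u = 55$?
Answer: $\left(129 + \sqrt{79}\right)^{2} \approx 19013.0$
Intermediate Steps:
$\left(\sqrt{u + \left(-2 + 6\right) 6} + 129\right)^{2} = \left(\sqrt{55 + \left(-2 + 6\right) 6} + 129\right)^{2} = \left(\sqrt{55 + 4 \cdot 6} + 129\right)^{2} = \left(\sqrt{55 + 24} + 129\right)^{2} = \left(\sqrt{79} + 129\right)^{2} = \left(129 + \sqrt{79}\right)^{2}$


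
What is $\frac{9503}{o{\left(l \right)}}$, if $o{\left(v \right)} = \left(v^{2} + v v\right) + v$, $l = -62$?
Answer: $\frac{9503}{7626} \approx 1.2461$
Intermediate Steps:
$o{\left(v \right)} = v + 2 v^{2}$ ($o{\left(v \right)} = \left(v^{2} + v^{2}\right) + v = 2 v^{2} + v = v + 2 v^{2}$)
$\frac{9503}{o{\left(l \right)}} = \frac{9503}{\left(-62\right) \left(1 + 2 \left(-62\right)\right)} = \frac{9503}{\left(-62\right) \left(1 - 124\right)} = \frac{9503}{\left(-62\right) \left(-123\right)} = \frac{9503}{7626}$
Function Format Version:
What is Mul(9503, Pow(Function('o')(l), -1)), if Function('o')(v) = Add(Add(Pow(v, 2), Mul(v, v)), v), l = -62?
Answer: Rational(9503, 7626) ≈ 1.2461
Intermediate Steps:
Function('o')(v) = Add(v, Mul(2, Pow(v, 2))) (Function('o')(v) = Add(Add(Pow(v, 2), Pow(v, 2)), v) = Add(Mul(2, Pow(v, 2)), v) = Add(v, Mul(2, Pow(v, 2))))
Mul(9503, Pow(Function('o')(l), -1)) = Mul(9503, Pow(Mul(-62, Add(1, Mul(2, -62))), -1)) = Mul(9503, Pow(Mul(-62, Add(1, -124)), -1)) = Mul(9503, Pow(Mul(-62, -123), -1)) = Mul(9503, Pow(7626, -1)) = Mul(9503, Rational(1, 7626)) = Rational(9503, 7626)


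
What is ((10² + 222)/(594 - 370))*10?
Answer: 115/8 ≈ 14.375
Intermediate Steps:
((10² + 222)/(594 - 370))*10 = ((100 + 222)/224)*10 = (322*(1/224))*10 = (23/16)*10 = 115/8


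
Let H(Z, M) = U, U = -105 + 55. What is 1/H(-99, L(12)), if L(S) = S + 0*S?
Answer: -1/50 ≈ -0.020000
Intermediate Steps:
L(S) = S (L(S) = S + 0 = S)
U = -50
H(Z, M) = -50
1/H(-99, L(12)) = 1/(-50) = -1/50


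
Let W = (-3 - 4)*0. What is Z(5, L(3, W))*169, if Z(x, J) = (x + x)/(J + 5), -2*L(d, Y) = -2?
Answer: 845/3 ≈ 281.67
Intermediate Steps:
W = 0 (W = -7*0 = 0)
L(d, Y) = 1 (L(d, Y) = -½*(-2) = 1)
Z(x, J) = 2*x/(5 + J) (Z(x, J) = (2*x)/(5 + J) = 2*x/(5 + J))
Z(5, L(3, W))*169 = (2*5/(5 + 1))*169 = (2*5/6)*169 = (2*5*(⅙))*169 = (5/3)*169 = 845/3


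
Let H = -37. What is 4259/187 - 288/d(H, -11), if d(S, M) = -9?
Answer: 10243/187 ≈ 54.775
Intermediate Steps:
4259/187 - 288/d(H, -11) = 4259/187 - 288/(-9) = 4259*(1/187) - 288*(-⅑) = 4259/187 + 32 = 10243/187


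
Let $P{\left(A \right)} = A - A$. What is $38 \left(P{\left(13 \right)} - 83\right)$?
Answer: $-3154$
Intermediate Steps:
$P{\left(A \right)} = 0$
$38 \left(P{\left(13 \right)} - 83\right) = 38 \left(0 - 83\right) = 38 \left(-83\right) = -3154$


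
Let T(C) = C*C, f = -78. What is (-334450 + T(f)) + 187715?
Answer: -140651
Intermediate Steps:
T(C) = C²
(-334450 + T(f)) + 187715 = (-334450 + (-78)²) + 187715 = (-334450 + 6084) + 187715 = -328366 + 187715 = -140651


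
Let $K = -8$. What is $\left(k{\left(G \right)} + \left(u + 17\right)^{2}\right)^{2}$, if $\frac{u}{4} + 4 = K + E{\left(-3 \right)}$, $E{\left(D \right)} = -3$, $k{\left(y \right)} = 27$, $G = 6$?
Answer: $3519376$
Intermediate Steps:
$u = -60$ ($u = -16 + 4 \left(-8 - 3\right) = -16 + 4 \left(-11\right) = -16 - 44 = -60$)
$\left(k{\left(G \right)} + \left(u + 17\right)^{2}\right)^{2} = \left(27 + \left(-60 + 17\right)^{2}\right)^{2} = \left(27 + \left(-43\right)^{2}\right)^{2} = \left(27 + 1849\right)^{2} = 1876^{2} = 3519376$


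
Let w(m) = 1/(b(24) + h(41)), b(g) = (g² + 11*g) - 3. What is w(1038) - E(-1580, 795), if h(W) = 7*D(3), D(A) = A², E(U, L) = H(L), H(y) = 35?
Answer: -31499/900 ≈ -34.999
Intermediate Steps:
E(U, L) = 35
b(g) = -3 + g² + 11*g
h(W) = 63 (h(W) = 7*3² = 7*9 = 63)
w(m) = 1/900 (w(m) = 1/((-3 + 24² + 11*24) + 63) = 1/((-3 + 576 + 264) + 63) = 1/(837 + 63) = 1/900)
w(1038) - E(-1580, 795) = 1/900 - 1*35 = 1/900 - 35 = -31499/900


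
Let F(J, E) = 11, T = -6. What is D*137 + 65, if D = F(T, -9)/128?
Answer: 9827/128 ≈ 76.773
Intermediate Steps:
D = 11/128 ≈ 0.085938
D*137 + 65 = (11/128)*137 + 65 = 1507/128 + 65 = 9827/128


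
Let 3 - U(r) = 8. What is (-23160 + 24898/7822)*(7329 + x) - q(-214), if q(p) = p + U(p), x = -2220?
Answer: -462702426390/3911 ≈ -1.1831e+8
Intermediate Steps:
U(r) = -5 (U(r) = 3 - 1*8 = 3 - 8 = -5)
q(p) = -5 + p (q(p) = p - 5 = -5 + p)
(-23160 + 24898/7822)*(7329 + x) - q(-214) = (-23160 + 24898/7822)*(7329 - 2220) - (-5 - 214) = (-23160 + 24898*(1/7822))*5109 - 1*(-219) = (-23160 + 12449/3911)*5109 + 219 = -90566311/3911*5109 + 219 = -462703282899/3911 + 219 = -462702426390/3911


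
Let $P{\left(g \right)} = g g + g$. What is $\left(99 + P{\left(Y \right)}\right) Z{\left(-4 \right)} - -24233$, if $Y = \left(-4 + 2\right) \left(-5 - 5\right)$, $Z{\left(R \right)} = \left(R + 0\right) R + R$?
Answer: $30461$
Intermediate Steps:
$Z{\left(R \right)} = R + R^{2}$ ($Z{\left(R \right)} = R R + R = R^{2} + R = R + R^{2}$)
$Y = 20$ ($Y = \left(-2\right) \left(-10\right) = 20$)
$P{\left(g \right)} = g + g^{2}$ ($P{\left(g \right)} = g^{2} + g = g + g^{2}$)
$\left(99 + P{\left(Y \right)}\right) Z{\left(-4 \right)} - -24233 = \left(99 + 20 \left(1 + 20\right)\right) \left(- 4 \left(1 - 4\right)\right) - -24233 = \left(99 + 20 \cdot 21\right) \left(\left(-4\right) \left(-3\right)\right) + 24233 = \left(99 + 420\right) 12 + 24233 = 519 \cdot 12 + 24233 = 6228 + 24233 = 30461$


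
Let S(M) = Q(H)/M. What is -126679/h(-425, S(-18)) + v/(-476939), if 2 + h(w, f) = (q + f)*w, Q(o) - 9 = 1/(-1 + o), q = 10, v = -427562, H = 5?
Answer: 4474279330310/138512147441 ≈ 32.302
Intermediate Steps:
Q(o) = 9 + 1/(-1 + o)
S(M) = 37/(4*M) (S(M) = ((-8 + 9*5)/(-1 + 5))/M = ((-8 + 45)/4)/M = ((¼)*37)/M = 37/(4*M))
h(w, f) = -2 + w*(10 + f) (h(w, f) = -2 + (10 + f)*w = -2 + w*(10 + f))
-126679/h(-425, S(-18)) + v/(-476939) = -126679/(-2 + 10*(-425) + ((37/4)/(-18))*(-425)) - 427562/(-476939) = -126679/(-2 - 4250 + ((37/4)*(-1/18))*(-425)) - 427562*(-1/476939) = -126679/(-2 - 4250 - 37/72*(-425)) + 427562/476939 = -126679/(-2 - 4250 + 15725/72) + 427562/476939 = -126679/(-290419/72) + 427562/476939 = -126679*(-72/290419) + 427562/476939 = 9120888/290419 + 427562/476939 = 4474279330310/138512147441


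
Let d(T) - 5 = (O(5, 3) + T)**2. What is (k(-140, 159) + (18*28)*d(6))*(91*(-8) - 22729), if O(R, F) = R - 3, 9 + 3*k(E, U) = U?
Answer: -816913482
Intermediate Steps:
k(E, U) = -3 + U/3
O(R, F) = -3 + R
d(T) = 5 + (2 + T)**2 (d(T) = 5 + ((-3 + 5) + T)**2 = 5 + (2 + T)**2)
(k(-140, 159) + (18*28)*d(6))*(91*(-8) - 22729) = ((-3 + (1/3)*159) + (18*28)*(5 + (2 + 6)**2))*(91*(-8) - 22729) = ((-3 + 53) + 504*(5 + 8**2))*(-728 - 22729) = (50 + 504*(5 + 64))*(-23457) = (50 + 504*69)*(-23457) = (50 + 34776)*(-23457) = 34826*(-23457) = -816913482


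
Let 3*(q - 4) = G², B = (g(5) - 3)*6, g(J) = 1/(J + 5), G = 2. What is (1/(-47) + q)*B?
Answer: -21721/235 ≈ -92.430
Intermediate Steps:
g(J) = 1/(5 + J)
B = -87/5 (B = (1/(5 + 5) - 3)*6 = (1/10 - 3)*6 = (⅒ - 3)*6 = -29/10*6 = -87/5 ≈ -17.400)
q = 16/3 (q = 4 + (⅓)*2² = 4 + (⅓)*4 = 4 + 4/3 = 16/3 ≈ 5.3333)
(1/(-47) + q)*B = (1/(-47) + 16/3)*(-87/5) = (-1/47 + 16/3)*(-87/5) = (749/141)*(-87/5) = -21721/235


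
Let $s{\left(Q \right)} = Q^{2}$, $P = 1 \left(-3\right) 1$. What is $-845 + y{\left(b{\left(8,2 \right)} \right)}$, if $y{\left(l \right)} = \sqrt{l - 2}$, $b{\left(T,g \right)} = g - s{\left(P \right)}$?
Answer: $-845 + 3 i \approx -845.0 + 3.0 i$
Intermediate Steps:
$P = -3$ ($P = \left(-3\right) 1 = -3$)
$b{\left(T,g \right)} = -9 + g$ ($b{\left(T,g \right)} = g - \left(-3\right)^{2} = g - 9 = -9 + g$)
$y{\left(l \right)} = \sqrt{-2 + l}$ ($y{\left(l \right)} = \sqrt{l - 2} = \sqrt{-2 + l}$)
$-845 + y{\left(b{\left(8,2 \right)} \right)} = -845 + \sqrt{-2 + \left(-9 + 2\right)} = -845 + \sqrt{-2 - 7} = -845 + \sqrt{-9} = -845 + 3 i$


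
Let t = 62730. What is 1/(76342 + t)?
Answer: 1/139072 ≈ 7.1905e-6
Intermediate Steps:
1/(76342 + t) = 1/(76342 + 62730) = 1/139072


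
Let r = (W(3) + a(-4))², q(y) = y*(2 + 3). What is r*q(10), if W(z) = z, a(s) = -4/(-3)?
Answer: 8450/9 ≈ 938.89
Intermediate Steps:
a(s) = 4/3 (a(s) = -4*(-⅓) = 4/3)
q(y) = 5*y (q(y) = y*5 = 5*y)
r = 169/9 (r = (3 + 4/3)² = (13/3)² = 169/9 ≈ 18.778)
r*q(10) = 169*(5*10)/9 = (169/9)*50 = 8450/9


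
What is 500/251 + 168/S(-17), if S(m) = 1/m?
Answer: -716356/251 ≈ -2854.0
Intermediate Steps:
500/251 + 168/S(-17) = 500/251 + 168/(1/(-17)) = 500*(1/251) + 168/(-1/17) = 500/251 + 168*(-17) = 500/251 - 2856 = -716356/251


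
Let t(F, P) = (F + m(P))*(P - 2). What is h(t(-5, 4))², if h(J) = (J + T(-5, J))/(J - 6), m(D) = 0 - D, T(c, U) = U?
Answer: 9/4 ≈ 2.2500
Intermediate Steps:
m(D) = -D
t(F, P) = (-2 + P)*(F - P) (t(F, P) = (F - P)*(P - 2) = (F - P)*(-2 + P) = (-2 + P)*(F - P))
h(J) = 2*J/(-6 + J) (h(J) = (J + J)/(J - 6) = (2*J)/(-6 + J) = 2*J/(-6 + J))
h(t(-5, 4))² = (2*(-1*4² - 2*(-5) + 2*4 - 5*4)/(-6 + (-1*4² - 2*(-5) + 2*4 - 5*4)))² = (2*(-1*16 + 10 + 8 - 20)/(-6 + (-1*16 + 10 + 8 - 20)))² = (2*(-16 + 10 + 8 - 20)/(-6 + (-16 + 10 + 8 - 20)))² = (2*(-18)/(-6 - 18))² = (2*(-18)/(-24))² = (2*(-18)*(-1/24))² = (3/2)² = 9/4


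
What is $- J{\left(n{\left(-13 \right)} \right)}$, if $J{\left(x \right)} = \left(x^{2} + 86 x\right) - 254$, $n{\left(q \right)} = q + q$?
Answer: $1814$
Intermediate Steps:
$n{\left(q \right)} = 2 q$
$J{\left(x \right)} = -254 + x^{2} + 86 x$
$- J{\left(n{\left(-13 \right)} \right)} = - (-254 + \left(2 \left(-13\right)\right)^{2} + 86 \cdot 2 \left(-13\right)) = - (-254 + \left(-26\right)^{2} + 86 \left(-26\right)) = - (-254 + 676 - 2236) = \left(-1\right) \left(-1814\right) = 1814$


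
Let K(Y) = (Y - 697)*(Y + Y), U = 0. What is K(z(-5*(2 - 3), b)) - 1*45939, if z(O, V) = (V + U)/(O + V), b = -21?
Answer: -6113943/128 ≈ -47765.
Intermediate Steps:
z(O, V) = V/(O + V) (z(O, V) = (V + 0)/(O + V) = V/(O + V))
K(Y) = 2*Y*(-697 + Y) (K(Y) = (-697 + Y)*(2*Y) = 2*Y*(-697 + Y))
K(z(-5*(2 - 3), b)) - 1*45939 = 2*(-21/(-5*(2 - 3) - 21))*(-697 - 21/(-5*(2 - 3) - 21)) - 1*45939 = 2*(-21/(-5*(-1) - 21))*(-697 - 21/(-5*(-1) - 21)) - 45939 = 2*(-21/(5 - 21))*(-697 - 21/(5 - 21)) - 45939 = 2*(-21/(-16))*(-697 - 21/(-16)) - 45939 = 2*(-21*(-1/16))*(-697 - 21*(-1/16)) - 45939 = 2*(21/16)*(-697 + 21/16) - 45939 = 2*(21/16)*(-11131/16) - 45939 = -233751/128 - 45939 = -6113943/128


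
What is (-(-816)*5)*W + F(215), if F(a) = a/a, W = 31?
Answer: 126481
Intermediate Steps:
F(a) = 1
(-(-816)*5)*W + F(215) = -(-816)*5*31 + 1 = -48*(-85)*31 + 1 = 4080*31 + 1 = 126480 + 1 = 126481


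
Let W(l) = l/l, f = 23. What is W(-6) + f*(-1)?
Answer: -22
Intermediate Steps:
W(l) = 1
W(-6) + f*(-1) = 1 + 23*(-1) = 1 - 23 = -22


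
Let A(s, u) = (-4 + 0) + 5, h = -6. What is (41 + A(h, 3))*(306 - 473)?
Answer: -7014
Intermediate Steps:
A(s, u) = 1 (A(s, u) = -4 + 5 = 1)
(41 + A(h, 3))*(306 - 473) = (41 + 1)*(306 - 473) = 42*(-167) = -7014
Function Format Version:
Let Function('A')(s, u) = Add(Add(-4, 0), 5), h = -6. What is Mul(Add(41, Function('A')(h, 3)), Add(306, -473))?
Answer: -7014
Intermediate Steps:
Function('A')(s, u) = 1 (Function('A')(s, u) = Add(-4, 5) = 1)
Mul(Add(41, Function('A')(h, 3)), Add(306, -473)) = Mul(Add(41, 1), Add(306, -473)) = Mul(42, -167) = -7014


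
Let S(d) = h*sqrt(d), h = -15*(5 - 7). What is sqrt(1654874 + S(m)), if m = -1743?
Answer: sqrt(1654874 + 30*I*sqrt(1743)) ≈ 1286.4 + 0.487*I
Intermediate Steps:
h = 30 (h = -15*(-2) = 30)
S(d) = 30*sqrt(d)
sqrt(1654874 + S(m)) = sqrt(1654874 + 30*sqrt(-1743)) = sqrt(1654874 + 30*(I*sqrt(1743))) = sqrt(1654874 + 30*I*sqrt(1743))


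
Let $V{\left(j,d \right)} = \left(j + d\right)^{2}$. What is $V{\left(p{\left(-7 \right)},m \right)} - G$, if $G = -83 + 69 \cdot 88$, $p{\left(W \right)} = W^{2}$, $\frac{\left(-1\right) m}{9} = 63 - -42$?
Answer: $796827$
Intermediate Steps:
$m = -945$ ($m = - 9 \left(63 - -42\right) = - 9 \left(63 + 42\right) = \left(-9\right) 105 = -945$)
$V{\left(j,d \right)} = \left(d + j\right)^{2}$
$G = 5989$ ($G = -83 + 6072 = 5989$)
$V{\left(p{\left(-7 \right)},m \right)} - G = \left(-945 + \left(-7\right)^{2}\right)^{2} - 5989 = \left(-945 + 49\right)^{2} - 5989 = \left(-896\right)^{2} - 5989 = 802816 - 5989 = 796827$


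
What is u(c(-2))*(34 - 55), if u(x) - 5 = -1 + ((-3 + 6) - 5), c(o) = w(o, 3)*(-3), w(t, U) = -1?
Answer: -42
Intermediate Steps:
c(o) = 3 (c(o) = -1*(-3) = 3)
u(x) = 2 (u(x) = 5 + (-1 + ((-3 + 6) - 5)) = 5 + (-1 + (3 - 5)) = 5 + (-1 - 2) = 5 - 3 = 2)
u(c(-2))*(34 - 55) = 2*(34 - 55) = 2*(-21) = -42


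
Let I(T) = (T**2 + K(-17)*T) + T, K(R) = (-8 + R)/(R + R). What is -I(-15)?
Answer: -6765/34 ≈ -198.97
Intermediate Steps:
K(R) = (-8 + R)/(2*R) (K(R) = (-8 + R)/((2*R)) = (-8 + R)*(1/(2*R)) = (-8 + R)/(2*R))
I(T) = T**2 + 59*T/34 (I(T) = (T**2 + ((1/2)*(-8 - 17)/(-17))*T) + T = (T**2 + ((1/2)*(-1/17)*(-25))*T) + T = (T**2 + 25*T/34) + T = T**2 + 59*T/34)
-I(-15) = -(-15)*(59 + 34*(-15))/34 = -(-15)*(59 - 510)/34 = -(-15)*(-451)/34 = -1*6765/34 = -6765/34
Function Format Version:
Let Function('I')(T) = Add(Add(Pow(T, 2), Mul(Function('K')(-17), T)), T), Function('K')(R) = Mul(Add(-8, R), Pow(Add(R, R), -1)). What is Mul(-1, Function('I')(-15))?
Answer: Rational(-6765, 34) ≈ -198.97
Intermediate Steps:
Function('K')(R) = Mul(Rational(1, 2), Pow(R, -1), Add(-8, R)) (Function('K')(R) = Mul(Add(-8, R), Pow(Mul(2, R), -1)) = Mul(Add(-8, R), Mul(Rational(1, 2), Pow(R, -1))) = Mul(Rational(1, 2), Pow(R, -1), Add(-8, R)))
Function('I')(T) = Add(Pow(T, 2), Mul(Rational(59, 34), T)) (Function('I')(T) = Add(Add(Pow(T, 2), Mul(Mul(Rational(1, 2), Pow(-17, -1), Add(-8, -17)), T)), T) = Add(Add(Pow(T, 2), Mul(Mul(Rational(1, 2), Rational(-1, 17), -25), T)), T) = Add(Add(Pow(T, 2), Mul(Rational(25, 34), T)), T) = Add(Pow(T, 2), Mul(Rational(59, 34), T)))
Mul(-1, Function('I')(-15)) = Mul(-1, Mul(Rational(1, 34), -15, Add(59, Mul(34, -15)))) = Mul(-1, Mul(Rational(1, 34), -15, Add(59, -510))) = Mul(-1, Mul(Rational(1, 34), -15, -451)) = Mul(-1, Rational(6765, 34)) = Rational(-6765, 34)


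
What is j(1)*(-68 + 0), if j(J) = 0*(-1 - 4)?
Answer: 0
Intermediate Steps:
j(J) = 0 (j(J) = 0*(-5) = 0)
j(1)*(-68 + 0) = 0*(-68 + 0) = 0*(-68) = 0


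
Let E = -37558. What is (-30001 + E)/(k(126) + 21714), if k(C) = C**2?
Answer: -67559/37590 ≈ -1.7973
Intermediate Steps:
(-30001 + E)/(k(126) + 21714) = (-30001 - 37558)/(126**2 + 21714) = -67559/(15876 + 21714) = -67559/37590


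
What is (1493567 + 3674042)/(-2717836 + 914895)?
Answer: -5167609/1802941 ≈ -2.8662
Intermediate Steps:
(1493567 + 3674042)/(-2717836 + 914895) = 5167609/(-1802941) = 5167609*(-1/1802941) = -5167609/1802941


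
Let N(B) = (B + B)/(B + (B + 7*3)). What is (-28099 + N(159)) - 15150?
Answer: -4887031/113 ≈ -43248.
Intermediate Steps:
N(B) = 2*B/(21 + 2*B) (N(B) = (2*B)/(B + (B + 21)) = (2*B)/(B + (21 + B)) = (2*B)/(21 + 2*B) = 2*B/(21 + 2*B))
(-28099 + N(159)) - 15150 = (-28099 + 2*159/(21 + 2*159)) - 15150 = (-28099 + 2*159/(21 + 318)) - 15150 = (-28099 + 2*159/339) - 15150 = (-28099 + 2*159*(1/339)) - 15150 = (-28099 + 106/113) - 15150 = -3175081/113 - 15150 = -4887031/113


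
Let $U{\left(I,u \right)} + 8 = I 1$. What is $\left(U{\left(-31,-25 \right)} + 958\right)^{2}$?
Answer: $844561$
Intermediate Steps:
$U{\left(I,u \right)} = -8 + I$ ($U{\left(I,u \right)} = -8 + I 1 = -8 + I$)
$\left(U{\left(-31,-25 \right)} + 958\right)^{2} = \left(\left(-8 - 31\right) + 958\right)^{2} = \left(-39 + 958\right)^{2} = 919^{2} = 844561$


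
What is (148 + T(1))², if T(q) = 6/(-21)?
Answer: 1069156/49 ≈ 21820.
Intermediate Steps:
T(q) = -2/7 (T(q) = 6*(-1/21) = -2/7)
(148 + T(1))² = (148 - 2/7)² = (1034/7)² = 1069156/49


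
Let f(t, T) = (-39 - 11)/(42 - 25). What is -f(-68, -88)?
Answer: 50/17 ≈ 2.9412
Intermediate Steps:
f(t, T) = -50/17
-f(-68, -88) = -1*(-50/17) = 50/17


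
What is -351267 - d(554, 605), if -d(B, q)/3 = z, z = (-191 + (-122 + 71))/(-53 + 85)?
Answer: -5620635/16 ≈ -3.5129e+5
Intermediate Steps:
z = -121/16 (z = (-191 - 51)/32 = -242*1/32 = -121/16 ≈ -7.5625)
d(B, q) = 363/16 (d(B, q) = -3*(-121/16) = 363/16)
-351267 - d(554, 605) = -351267 - 1*363/16 = -351267 - 363/16 = -5620635/16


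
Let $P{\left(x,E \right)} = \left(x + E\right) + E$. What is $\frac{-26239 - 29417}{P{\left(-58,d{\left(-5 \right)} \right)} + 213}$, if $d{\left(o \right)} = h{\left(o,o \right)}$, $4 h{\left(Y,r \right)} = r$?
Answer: $- \frac{111312}{305} \approx -364.96$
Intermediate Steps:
$h{\left(Y,r \right)} = \frac{r}{4}$
$d{\left(o \right)} = \frac{o}{4}$
$P{\left(x,E \right)} = x + 2 E$ ($P{\left(x,E \right)} = \left(E + x\right) + E = x + 2 E$)
$\frac{-26239 - 29417}{P{\left(-58,d{\left(-5 \right)} \right)} + 213} = \frac{-26239 - 29417}{\left(-58 + 2 \cdot \frac{1}{4} \left(-5\right)\right) + 213} = - \frac{55656}{\left(-58 + 2 \left(- \frac{5}{4}\right)\right) + 213} = - \frac{55656}{\left(-58 - \frac{5}{2}\right) + 213} = - \frac{55656}{- \frac{121}{2} + 213} = - \frac{55656}{\frac{305}{2}} = \left(-55656\right) \frac{2}{305} = - \frac{111312}{305}$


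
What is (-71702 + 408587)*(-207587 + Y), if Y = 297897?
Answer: 30424084350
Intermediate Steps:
(-71702 + 408587)*(-207587 + Y) = (-71702 + 408587)*(-207587 + 297897) = 336885*90310 = 30424084350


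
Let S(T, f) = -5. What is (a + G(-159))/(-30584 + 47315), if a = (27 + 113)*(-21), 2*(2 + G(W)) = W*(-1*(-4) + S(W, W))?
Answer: -5725/33462 ≈ -0.17109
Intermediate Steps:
G(W) = -2 - W/2 (G(W) = -2 + (W*(-1*(-4) - 5))/2 = -2 + (W*(4 - 5))/2 = -2 + (W*(-1))/2 = -2 + (-W)/2 = -2 - W/2)
a = -2940 (a = 140*(-21) = -2940)
(a + G(-159))/(-30584 + 47315) = (-2940 + (-2 - ½*(-159)))/(-30584 + 47315) = (-2940 + (-2 + 159/2))/16731 = (-2940 + 155/2)*(1/16731) = -5725/2*1/16731 = -5725/33462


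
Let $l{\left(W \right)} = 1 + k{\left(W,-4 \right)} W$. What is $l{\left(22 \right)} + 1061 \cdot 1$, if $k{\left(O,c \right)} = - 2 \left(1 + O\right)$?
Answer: $50$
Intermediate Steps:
$k{\left(O,c \right)} = -2 - 2 O$
$l{\left(W \right)} = 1 + W \left(-2 - 2 W\right)$ ($l{\left(W \right)} = 1 + \left(-2 - 2 W\right) W = 1 + W \left(-2 - 2 W\right)$)
$l{\left(22 \right)} + 1061 \cdot 1 = \left(1 - 44 \left(1 + 22\right)\right) + 1061 \cdot 1 = \left(1 - 44 \cdot 23\right) + 1061 = \left(1 - 1012\right) + 1061 = -1011 + 1061 = 50$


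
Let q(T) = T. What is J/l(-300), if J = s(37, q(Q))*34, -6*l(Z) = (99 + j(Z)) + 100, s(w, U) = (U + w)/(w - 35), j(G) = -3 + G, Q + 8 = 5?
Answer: 867/26 ≈ 33.346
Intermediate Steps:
Q = -3 (Q = -8 + 5 = -3)
s(w, U) = (U + w)/(-35 + w)
l(Z) = -98/3 - Z/6 (l(Z) = -((99 + (-3 + Z)) + 100)/6 = -((96 + Z) + 100)/6 = -(196 + Z)/6 = -98/3 - Z/6)
J = 578 (J = ((-3 + 37)/(-35 + 37))*34 = (34/2)*34 = ((1/2)*34)*34 = 17*34 = 578)
J/l(-300) = 578/(-98/3 - 1/6*(-300)) = 578/(-98/3 + 50) = 578/(52/3) = 578*(3/52) = 867/26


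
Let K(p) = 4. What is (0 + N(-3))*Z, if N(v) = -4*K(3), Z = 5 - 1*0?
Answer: -80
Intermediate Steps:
Z = 5 (Z = 5 + 0 = 5)
N(v) = -16 (N(v) = -4*4 = -16)
(0 + N(-3))*Z = (0 - 16)*5 = -16*5 = -80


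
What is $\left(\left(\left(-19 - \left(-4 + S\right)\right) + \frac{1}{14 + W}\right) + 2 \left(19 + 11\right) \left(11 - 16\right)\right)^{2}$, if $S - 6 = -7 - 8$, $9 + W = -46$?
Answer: $\frac{157427209}{1681} \approx 93651.0$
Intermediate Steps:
$W = -55$ ($W = -9 - 46 = -55$)
$S = -9$ ($S = 6 - 15 = -9$)
$\left(\left(\left(-19 - \left(-4 + S\right)\right) + \frac{1}{14 + W}\right) + 2 \left(19 + 11\right) \left(11 - 16\right)\right)^{2} = \left(\left(\left(-19 + \left(4 - -9\right)\right) + \frac{1}{14 - 55}\right) + 2 \left(19 + 11\right) \left(11 - 16\right)\right)^{2} = \left(\left(\left(-19 + \left(4 + 9\right)\right) + \frac{1}{-41}\right) + 2 \cdot 30 \left(-5\right)\right)^{2} = \left(\left(\left(-19 + 13\right) - \frac{1}{41}\right) + 2 \left(-150\right)\right)^{2} = \left(\left(-6 - \frac{1}{41}\right) - 300\right)^{2} = \left(- \frac{247}{41} - 300\right)^{2} = \left(- \frac{12547}{41}\right)^{2} = \frac{157427209}{1681}$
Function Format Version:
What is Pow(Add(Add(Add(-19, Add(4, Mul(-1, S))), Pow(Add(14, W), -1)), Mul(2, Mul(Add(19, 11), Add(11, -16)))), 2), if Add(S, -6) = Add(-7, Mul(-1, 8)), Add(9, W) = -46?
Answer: Rational(157427209, 1681) ≈ 93651.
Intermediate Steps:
W = -55 (W = Add(-9, -46) = -55)
S = -9 (S = Add(6, Add(-7, Mul(-1, 8))) = Add(6, Add(-7, -8)) = Add(6, -15) = -9)
Pow(Add(Add(Add(-19, Add(4, Mul(-1, S))), Pow(Add(14, W), -1)), Mul(2, Mul(Add(19, 11), Add(11, -16)))), 2) = Pow(Add(Add(Add(-19, Add(4, Mul(-1, -9))), Pow(Add(14, -55), -1)), Mul(2, Mul(Add(19, 11), Add(11, -16)))), 2) = Pow(Add(Add(Add(-19, Add(4, 9)), Pow(-41, -1)), Mul(2, Mul(30, -5))), 2) = Pow(Add(Add(Add(-19, 13), Rational(-1, 41)), Mul(2, -150)), 2) = Pow(Add(Add(-6, Rational(-1, 41)), -300), 2) = Pow(Add(Rational(-247, 41), -300), 2) = Pow(Rational(-12547, 41), 2) = Rational(157427209, 1681)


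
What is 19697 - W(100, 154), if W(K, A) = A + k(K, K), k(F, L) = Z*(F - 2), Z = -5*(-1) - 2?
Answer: 19249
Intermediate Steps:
Z = 3 (Z = 5 - 2 = 3)
k(F, L) = -6 + 3*F (k(F, L) = 3*(F - 2) = 3*(-2 + F) = -6 + 3*F)
W(K, A) = -6 + A + 3*K (W(K, A) = A + (-6 + 3*K) = -6 + A + 3*K)
19697 - W(100, 154) = 19697 - (-6 + 154 + 3*100) = 19697 - (-6 + 154 + 300) = 19697 - 1*448 = 19697 - 448 = 19249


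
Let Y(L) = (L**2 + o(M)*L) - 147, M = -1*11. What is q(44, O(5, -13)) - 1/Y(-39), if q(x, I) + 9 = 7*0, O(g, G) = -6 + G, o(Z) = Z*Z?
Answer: -30104/3345 ≈ -8.9997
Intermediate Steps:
M = -11
o(Z) = Z**2
Y(L) = -147 + L**2 + 121*L (Y(L) = (L**2 + (-11)**2*L) - 147 = (L**2 + 121*L) - 147 = -147 + L**2 + 121*L)
q(x, I) = -9 (q(x, I) = -9 + 7*0 = -9 + 0 = -9)
q(44, O(5, -13)) - 1/Y(-39) = -9 - 1/(-147 + (-39)**2 + 121*(-39)) = -9 - 1/(-147 + 1521 - 4719) = -9 - 1/(-3345) = -9 - 1*(-1/3345) = -9 + 1/3345 = -30104/3345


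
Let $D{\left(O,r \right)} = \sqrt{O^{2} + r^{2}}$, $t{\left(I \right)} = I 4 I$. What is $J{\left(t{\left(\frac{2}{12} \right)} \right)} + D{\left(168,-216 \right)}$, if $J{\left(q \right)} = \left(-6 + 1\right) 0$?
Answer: $24 \sqrt{130} \approx 273.64$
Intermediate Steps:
$t{\left(I \right)} = 4 I^{2}$ ($t{\left(I \right)} = 4 I I = 4 I^{2}$)
$J{\left(q \right)} = 0$ ($J{\left(q \right)} = \left(-5\right) 0 = 0$)
$J{\left(t{\left(\frac{2}{12} \right)} \right)} + D{\left(168,-216 \right)} = 0 + \sqrt{168^{2} + \left(-216\right)^{2}} = 0 + \sqrt{28224 + 46656} = 0 + \sqrt{74880} = 0 + 24 \sqrt{130} = 24 \sqrt{130}$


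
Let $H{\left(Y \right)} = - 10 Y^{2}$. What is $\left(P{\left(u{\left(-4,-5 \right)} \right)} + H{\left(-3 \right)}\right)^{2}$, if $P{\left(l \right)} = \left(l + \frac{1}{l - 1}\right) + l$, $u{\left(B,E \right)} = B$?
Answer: $\frac{241081}{25} \approx 9643.2$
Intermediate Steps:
$P{\left(l \right)} = \frac{1}{-1 + l} + 2 l$ ($P{\left(l \right)} = \left(l + \frac{1}{-1 + l}\right) + l = \frac{1}{-1 + l} + 2 l$)
$\left(P{\left(u{\left(-4,-5 \right)} \right)} + H{\left(-3 \right)}\right)^{2} = \left(\frac{1 - -8 + 2 \left(-4\right)^{2}}{-1 - 4} - 10 \left(-3\right)^{2}\right)^{2} = \left(\frac{1 + 8 + 2 \cdot 16}{-5} - 90\right)^{2} = \left(- \frac{1 + 8 + 32}{5} - 90\right)^{2} = \left(\left(- \frac{1}{5}\right) 41 - 90\right)^{2} = \left(- \frac{41}{5} - 90\right)^{2} = \left(- \frac{491}{5}\right)^{2} = \frac{241081}{25}$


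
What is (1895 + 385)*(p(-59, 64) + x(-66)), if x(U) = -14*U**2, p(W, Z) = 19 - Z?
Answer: -139146120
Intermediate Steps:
(1895 + 385)*(p(-59, 64) + x(-66)) = (1895 + 385)*((19 - 1*64) - 14*(-66)**2) = 2280*((19 - 64) - 14*4356) = 2280*(-45 - 60984) = 2280*(-61029) = -139146120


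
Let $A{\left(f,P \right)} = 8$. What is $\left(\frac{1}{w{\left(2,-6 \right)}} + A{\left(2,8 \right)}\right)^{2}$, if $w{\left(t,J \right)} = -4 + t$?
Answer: $\frac{225}{4} \approx 56.25$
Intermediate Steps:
$\left(\frac{1}{w{\left(2,-6 \right)}} + A{\left(2,8 \right)}\right)^{2} = \left(\frac{1}{-4 + 2} + 8\right)^{2} = \left(\frac{1}{-2} + 8\right)^{2} = \left(- \frac{1}{2} + 8\right)^{2} = \left(\frac{15}{2}\right)^{2} = \frac{225}{4}$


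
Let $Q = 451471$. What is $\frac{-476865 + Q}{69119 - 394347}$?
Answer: $\frac{12697}{162614} \approx 0.078081$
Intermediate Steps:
$\frac{-476865 + Q}{69119 - 394347} = \frac{-476865 + 451471}{69119 - 394347} = - \frac{25394}{-325228} = \left(-25394\right) \left(- \frac{1}{325228}\right) = \frac{12697}{162614}$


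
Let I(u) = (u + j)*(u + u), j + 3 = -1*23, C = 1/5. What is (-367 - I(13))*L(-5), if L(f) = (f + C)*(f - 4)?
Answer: -6264/5 ≈ -1252.8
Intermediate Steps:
C = 1/5 ≈ 0.20000
j = -26 (j = -3 - 1*23 = -3 - 23 = -26)
L(f) = (-4 + f)*(1/5 + f) (L(f) = (f + 1/5)*(f - 4) = (1/5 + f)*(-4 + f) = (-4 + f)*(1/5 + f))
I(u) = 2*u*(-26 + u) (I(u) = (u - 26)*(u + u) = (-26 + u)*(2*u) = 2*u*(-26 + u))
(-367 - I(13))*L(-5) = (-367 - 2*13*(-26 + 13))*(-4/5 + (-5)**2 - 19/5*(-5)) = (-367 - 2*13*(-13))*(-4/5 + 25 + 19) = (-367 - 1*(-338))*(216/5) = (-367 + 338)*(216/5) = -29*216/5 = -6264/5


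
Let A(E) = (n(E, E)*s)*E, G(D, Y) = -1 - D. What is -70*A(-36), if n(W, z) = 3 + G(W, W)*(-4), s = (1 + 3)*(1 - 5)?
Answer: 5523840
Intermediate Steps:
s = -16 (s = 4*(-4) = -16)
n(W, z) = 7 + 4*W (n(W, z) = 3 + (-1 - W)*(-4) = 3 + (4 + 4*W) = 7 + 4*W)
A(E) = E*(-112 - 64*E) (A(E) = ((7 + 4*E)*(-16))*E = (-112 - 64*E)*E = E*(-112 - 64*E))
-70*A(-36) = -70*16*(-36)*(-7 - 4*(-36)) = -70*16*(-36)*(-7 + 144) = -70*16*(-36)*137 = -70*(-78912) = -1*(-5523840) = 5523840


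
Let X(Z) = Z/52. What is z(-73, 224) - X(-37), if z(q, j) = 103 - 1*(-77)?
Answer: 9397/52 ≈ 180.71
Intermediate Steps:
X(Z) = Z/52 (X(Z) = Z*(1/52) = Z/52)
z(q, j) = 180 (z(q, j) = 103 + 77 = 180)
z(-73, 224) - X(-37) = 180 - (-37)/52 = 180 - 1*(-37/52) = 180 + 37/52 = 9397/52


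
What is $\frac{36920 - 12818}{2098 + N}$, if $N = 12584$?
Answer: $\frac{4017}{2447} \approx 1.6416$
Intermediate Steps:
$\frac{36920 - 12818}{2098 + N} = \frac{36920 - 12818}{2098 + 12584} = \frac{24102}{14682} = 24102 \cdot \frac{1}{14682} = \frac{4017}{2447}$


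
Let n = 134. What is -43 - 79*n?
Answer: -10629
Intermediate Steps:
-43 - 79*n = -43 - 79*134 = -43 - 10586 = -10629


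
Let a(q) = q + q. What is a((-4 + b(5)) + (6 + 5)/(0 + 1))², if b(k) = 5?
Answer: 576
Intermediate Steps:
a(q) = 2*q
a((-4 + b(5)) + (6 + 5)/(0 + 1))² = (2*((-4 + 5) + (6 + 5)/(0 + 1)))² = (2*(1 + 11/1))² = (2*(1 + 11*1))² = (2*(1 + 11))² = (2*12)² = 24² = 576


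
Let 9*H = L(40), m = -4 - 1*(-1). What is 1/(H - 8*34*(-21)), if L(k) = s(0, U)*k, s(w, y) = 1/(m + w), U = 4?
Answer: 27/154184 ≈ 0.00017512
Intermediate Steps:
m = -3 (m = -4 + 1 = -3)
s(w, y) = 1/(-3 + w)
L(k) = -k/3 (L(k) = k/(-3 + 0) = k/(-3) = -k/3)
H = -40/27 (H = (-⅓*40)/9 = (⅑)*(-40/3) = -40/27 ≈ -1.4815)
1/(H - 8*34*(-21)) = 1/(-40/27 - 8*34*(-21)) = 1/(-40/27 - 272*(-21)) = 1/(-40/27 + 5712) = 1/(154184/27) = 27/154184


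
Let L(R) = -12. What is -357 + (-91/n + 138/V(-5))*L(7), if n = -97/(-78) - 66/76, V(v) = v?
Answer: 2004999/695 ≈ 2884.9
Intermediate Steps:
n = 278/741 (n = -97*(-1/78) - 66*1/76 = 97/78 - 33/38 = 278/741 ≈ 0.37517)
-357 + (-91/n + 138/V(-5))*L(7) = -357 + (-91/278/741 + 138/(-5))*(-12) = -357 + (-91*741/278 + 138*(-⅕))*(-12) = -357 + (-67431/278 - 138/5)*(-12) = -357 - 375519/1390*(-12) = -357 + 2253114/695 = 2004999/695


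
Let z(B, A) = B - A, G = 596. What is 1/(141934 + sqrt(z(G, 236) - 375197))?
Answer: 141934/20145635193 - I*sqrt(374837)/20145635193 ≈ 7.0454e-6 - 3.0391e-8*I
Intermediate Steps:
1/(141934 + sqrt(z(G, 236) - 375197)) = 1/(141934 + sqrt((596 - 1*236) - 375197)) = 1/(141934 + sqrt((596 - 236) - 375197)) = 1/(141934 + sqrt(360 - 375197)) = 1/(141934 + sqrt(-374837)) = 1/(141934 + I*sqrt(374837))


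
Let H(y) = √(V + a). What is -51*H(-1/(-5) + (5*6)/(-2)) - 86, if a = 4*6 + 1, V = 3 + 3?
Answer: -86 - 51*√31 ≈ -369.96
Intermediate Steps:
V = 6
a = 25 (a = 24 + 1 = 25)
H(y) = √31 (H(y) = √(6 + 25) = √31)
-51*H(-1/(-5) + (5*6)/(-2)) - 86 = -51*√31 - 86 = -86 - 51*√31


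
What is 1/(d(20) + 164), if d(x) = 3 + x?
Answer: 1/187 ≈ 0.0053476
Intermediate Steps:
1/(d(20) + 164) = 1/((3 + 20) + 164) = 1/(23 + 164) = 1/187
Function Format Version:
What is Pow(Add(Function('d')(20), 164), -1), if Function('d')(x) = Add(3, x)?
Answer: Rational(1, 187) ≈ 0.0053476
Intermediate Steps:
Pow(Add(Function('d')(20), 164), -1) = Pow(Add(Add(3, 20), 164), -1) = Pow(Add(23, 164), -1) = Pow(187, -1) = Rational(1, 187)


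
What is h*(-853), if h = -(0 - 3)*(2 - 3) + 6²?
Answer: -28149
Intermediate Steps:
h = 33 (h = -(-3)*(-1) + 36 = -1*3 + 36 = -3 + 36 = 33)
h*(-853) = 33*(-853) = -28149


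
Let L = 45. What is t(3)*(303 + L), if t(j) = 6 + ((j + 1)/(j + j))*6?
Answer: 3480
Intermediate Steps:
t(j) = 6 + 3*(1 + j)/j (t(j) = 6 + ((1 + j)/((2*j)))*6 = 6 + ((1 + j)*(1/(2*j)))*6 = 6 + ((1 + j)/(2*j))*6 = 6 + 3*(1 + j)/j)
t(3)*(303 + L) = (9 + 3/3)*(303 + 45) = (9 + 3*(⅓))*348 = (9 + 1)*348 = 10*348 = 3480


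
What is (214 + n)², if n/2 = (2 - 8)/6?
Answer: 44944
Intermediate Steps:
n = -2 (n = 2*((2 - 8)/6) = 2*(-6*⅙) = 2*(-1) = -2)
(214 + n)² = (214 - 2)² = 212² = 44944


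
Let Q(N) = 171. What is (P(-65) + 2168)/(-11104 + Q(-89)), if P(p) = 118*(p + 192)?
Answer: -17154/10933 ≈ -1.5690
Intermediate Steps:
P(p) = 22656 + 118*p (P(p) = 118*(192 + p) = 22656 + 118*p)
(P(-65) + 2168)/(-11104 + Q(-89)) = ((22656 + 118*(-65)) + 2168)/(-11104 + 171) = ((22656 - 7670) + 2168)/(-10933) = (14986 + 2168)*(-1/10933) = 17154*(-1/10933) = -17154/10933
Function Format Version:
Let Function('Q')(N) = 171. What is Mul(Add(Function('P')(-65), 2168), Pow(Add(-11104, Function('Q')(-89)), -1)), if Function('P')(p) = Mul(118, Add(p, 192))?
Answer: Rational(-17154, 10933) ≈ -1.5690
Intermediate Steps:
Function('P')(p) = Add(22656, Mul(118, p)) (Function('P')(p) = Mul(118, Add(192, p)) = Add(22656, Mul(118, p)))
Mul(Add(Function('P')(-65), 2168), Pow(Add(-11104, Function('Q')(-89)), -1)) = Mul(Add(Add(22656, Mul(118, -65)), 2168), Pow(Add(-11104, 171), -1)) = Mul(Add(Add(22656, -7670), 2168), Pow(-10933, -1)) = Mul(Add(14986, 2168), Rational(-1, 10933)) = Mul(17154, Rational(-1, 10933)) = Rational(-17154, 10933)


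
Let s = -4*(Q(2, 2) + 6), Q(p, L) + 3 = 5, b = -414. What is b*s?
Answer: 13248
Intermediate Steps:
Q(p, L) = 2 (Q(p, L) = -3 + 5 = 2)
s = -32 (s = -4*(2 + 6) = -4*8 = -32)
b*s = -414*(-32) = 13248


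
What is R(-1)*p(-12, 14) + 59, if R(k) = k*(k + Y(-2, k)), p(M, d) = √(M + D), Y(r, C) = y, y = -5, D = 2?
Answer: 59 + 6*I*√10 ≈ 59.0 + 18.974*I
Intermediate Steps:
Y(r, C) = -5
p(M, d) = √(2 + M) (p(M, d) = √(M + 2) = √(2 + M))
R(k) = k*(-5 + k) (R(k) = k*(k - 5) = k*(-5 + k))
R(-1)*p(-12, 14) + 59 = (-(-5 - 1))*√(2 - 12) + 59 = (-1*(-6))*√(-10) + 59 = 6*(I*√10) + 59 = 6*I*√10 + 59 = 59 + 6*I*√10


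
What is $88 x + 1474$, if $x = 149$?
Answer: $14586$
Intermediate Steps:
$88 x + 1474 = 88 \cdot 149 + 1474 = 13112 + 1474 = 14586$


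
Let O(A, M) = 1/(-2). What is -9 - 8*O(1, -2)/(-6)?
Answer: -29/3 ≈ -9.6667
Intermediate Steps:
O(A, M) = -½
-9 - 8*O(1, -2)/(-6) = -9 - (-4)/(-6) = -9 - (-4)*(-1)/6 = -9 - 8*1/12 = -9 - ⅔ = -29/3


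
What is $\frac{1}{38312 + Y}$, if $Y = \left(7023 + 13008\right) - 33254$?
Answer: $\frac{1}{25089} \approx 3.9858 \cdot 10^{-5}$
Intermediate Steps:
$Y = -13223$ ($Y = 20031 - 33254 = -13223$)
$\frac{1}{38312 + Y} = \frac{1}{38312 - 13223} = \frac{1}{25089}$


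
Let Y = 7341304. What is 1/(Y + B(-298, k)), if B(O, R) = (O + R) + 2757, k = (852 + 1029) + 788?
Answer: 1/7346432 ≈ 1.3612e-7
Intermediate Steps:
k = 2669 (k = 1881 + 788 = 2669)
B(O, R) = 2757 + O + R
1/(Y + B(-298, k)) = 1/(7341304 + (2757 - 298 + 2669)) = 1/(7341304 + 5128) = 1/7346432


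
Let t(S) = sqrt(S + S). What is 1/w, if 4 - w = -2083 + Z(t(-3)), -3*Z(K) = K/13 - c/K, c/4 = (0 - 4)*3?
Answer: 1058109/2208294701 + 1339*I*sqrt(6)/2208294701 ≈ 0.00047915 + 1.4852e-6*I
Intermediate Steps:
c = -48 (c = 4*((0 - 4)*3) = 4*(-4*3) = 4*(-12) = -48)
t(S) = sqrt(2)*sqrt(S) (t(S) = sqrt(2*S) = sqrt(2)*sqrt(S))
Z(K) = -16/K - K/39 (Z(K) = -(K/13 - (-48)/K)/3 = -(K*(1/13) + 48/K)/3 = -(K/13 + 48/K)/3 = -(48/K + K/13)/3 = -16/K - K/39)
w = 2087 - 103*I*sqrt(6)/39 (w = 4 - (-2083 + (-16*(-I*sqrt(6)/6) - sqrt(2)*sqrt(-3)/39)) = 4 - (-2083 + (-16*(-I*sqrt(6)/6) - sqrt(2)*I*sqrt(3)/39)) = 4 - (-2083 + (-16*(-I*sqrt(6)/6) - I*sqrt(6)/39)) = 4 - (-2083 + (-(-8)*I*sqrt(6)/3 - I*sqrt(6)/39)) = 4 - (-2083 + (8*I*sqrt(6)/3 - I*sqrt(6)/39)) = 4 - (-2083 + 103*I*sqrt(6)/39) = 4 + (2083 - 103*I*sqrt(6)/39) = 2087 - 103*I*sqrt(6)/39 ≈ 2087.0 - 6.4692*I)
1/w = 1/(2087 - 103*I*sqrt(6)/39)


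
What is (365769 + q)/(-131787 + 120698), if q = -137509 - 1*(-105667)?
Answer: -333927/11089 ≈ -30.113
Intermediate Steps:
q = -31842 (q = -137509 + 105667 = -31842)
(365769 + q)/(-131787 + 120698) = (365769 - 31842)/(-131787 + 120698) = 333927/(-11089) = 333927*(-1/11089) = -333927/11089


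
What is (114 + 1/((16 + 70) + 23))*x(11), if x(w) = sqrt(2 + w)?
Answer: 12427*sqrt(13)/109 ≈ 411.07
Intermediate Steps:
(114 + 1/((16 + 70) + 23))*x(11) = (114 + 1/((16 + 70) + 23))*sqrt(2 + 11) = (114 + 1/(86 + 23))*sqrt(13) = (114 + 1/109)*sqrt(13) = 12427*sqrt(13)/109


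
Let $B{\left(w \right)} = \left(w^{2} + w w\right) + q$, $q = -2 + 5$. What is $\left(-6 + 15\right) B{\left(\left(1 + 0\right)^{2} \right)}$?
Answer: $45$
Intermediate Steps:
$q = 3$
$B{\left(w \right)} = 3 + 2 w^{2}$ ($B{\left(w \right)} = \left(w^{2} + w w\right) + 3 = \left(w^{2} + w^{2}\right) + 3 = 2 w^{2} + 3 = 3 + 2 w^{2}$)
$\left(-6 + 15\right) B{\left(\left(1 + 0\right)^{2} \right)} = \left(-6 + 15\right) \left(3 + 2 \left(\left(1 + 0\right)^{2}\right)^{2}\right) = 9 \left(3 + 2 \left(1^{2}\right)^{2}\right) = 9 \left(3 + 2 \cdot 1^{2}\right) = 9 \left(3 + 2 \cdot 1\right) = 9 \left(3 + 2\right) = 9 \cdot 5 = 45$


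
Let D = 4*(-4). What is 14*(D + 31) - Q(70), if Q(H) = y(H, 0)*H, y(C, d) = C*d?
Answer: 210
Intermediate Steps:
D = -16
Q(H) = 0 (Q(H) = (H*0)*H = 0*H = 0)
14*(D + 31) - Q(70) = 14*(-16 + 31) - 1*0 = 14*15 + 0 = 210 + 0 = 210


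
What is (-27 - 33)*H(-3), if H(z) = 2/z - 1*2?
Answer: 160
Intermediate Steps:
H(z) = -2 + 2/z (H(z) = 2/z - 2 = -2 + 2/z)
(-27 - 33)*H(-3) = (-27 - 33)*(-2 + 2/(-3)) = -60*(-2 + 2*(-⅓)) = -60*(-2 - ⅔) = -60*(-8/3) = 160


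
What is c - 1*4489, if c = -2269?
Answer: -6758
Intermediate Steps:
c - 1*4489 = -2269 - 1*4489 = -2269 - 4489 = -6758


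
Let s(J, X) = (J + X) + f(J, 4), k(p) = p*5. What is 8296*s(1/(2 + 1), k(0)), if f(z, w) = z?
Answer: 16592/3 ≈ 5530.7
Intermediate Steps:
k(p) = 5*p
s(J, X) = X + 2*J (s(J, X) = (J + X) + J = X + 2*J)
8296*s(1/(2 + 1), k(0)) = 8296*(5*0 + 2/(2 + 1)) = 8296*(0 + 2/3) = 8296*(0 + 2*(⅓)) = 8296*(0 + ⅔) = 8296*(⅔) = 16592/3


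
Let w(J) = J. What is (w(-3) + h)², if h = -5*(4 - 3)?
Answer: 64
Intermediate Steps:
h = -5 (h = -5*1 = -5)
(w(-3) + h)² = (-3 - 5)² = (-8)² = 64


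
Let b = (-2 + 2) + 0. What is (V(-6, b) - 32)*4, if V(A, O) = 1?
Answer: -124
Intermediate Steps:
b = 0 (b = 0 + 0 = 0)
(V(-6, b) - 32)*4 = (1 - 32)*4 = -31*4 = -124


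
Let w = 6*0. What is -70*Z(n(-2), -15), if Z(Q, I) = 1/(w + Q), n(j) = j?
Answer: 35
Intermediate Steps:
w = 0
Z(Q, I) = 1/Q (Z(Q, I) = 1/(0 + Q) = 1/Q)
-70*Z(n(-2), -15) = -70/(-2) = -70*(-½) = 35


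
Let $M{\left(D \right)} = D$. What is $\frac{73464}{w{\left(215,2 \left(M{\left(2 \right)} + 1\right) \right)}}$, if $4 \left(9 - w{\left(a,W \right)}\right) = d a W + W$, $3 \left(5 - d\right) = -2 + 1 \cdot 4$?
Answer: $- \frac{36732}{695} \approx -52.852$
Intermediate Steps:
$d = \frac{13}{3}$ ($d = 5 - \frac{-2 + 1 \cdot 4}{3} = 5 - \frac{-2 + 4}{3} = 5 - \frac{2}{3} = \frac{13}{3} \approx 4.3333$)
$w{\left(a,W \right)} = 9 - \frac{W}{4} - \frac{13 W a}{12}$ ($w{\left(a,W \right)} = 9 - \frac{\frac{13 a}{3} W + W}{4} = 9 - \frac{\frac{13 W a}{3} + W}{4} = 9 - \frac{W + \frac{13 W a}{3}}{4} = 9 - \left(\frac{W}{4} + \frac{13 W a}{12}\right) = 9 - \frac{W}{4} - \frac{13 W a}{12}$)
$\frac{73464}{w{\left(215,2 \left(M{\left(2 \right)} + 1\right) \right)}} = \frac{73464}{9 - \frac{2 \left(2 + 1\right)}{4} - \frac{13}{12} \cdot 2 \left(2 + 1\right) 215} = \frac{73464}{9 - \frac{2 \cdot 3}{4} - \frac{13}{12} \cdot 2 \cdot 3 \cdot 215} = \frac{73464}{9 - \frac{3}{2} - \frac{13}{2} \cdot 215} = \frac{73464}{9 - \frac{3}{2} - \frac{2795}{2}} = \frac{73464}{-1390} = 73464 \left(- \frac{1}{1390}\right) = - \frac{36732}{695}$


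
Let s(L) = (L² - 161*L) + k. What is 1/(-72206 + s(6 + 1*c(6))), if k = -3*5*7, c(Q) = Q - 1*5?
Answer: -1/73389 ≈ -1.3626e-5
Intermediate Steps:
c(Q) = -5 + Q (c(Q) = Q - 5 = -5 + Q)
k = -105 (k = -15*7 = -105)
s(L) = -105 + L² - 161*L (s(L) = (L² - 161*L) - 105 = -105 + L² - 161*L)
1/(-72206 + s(6 + 1*c(6))) = 1/(-72206 + (-105 + (6 + 1*(-5 + 6))² - 161*(6 + 1*(-5 + 6)))) = 1/(-72206 + (-105 + (6 + 1*1)² - 161*(6 + 1*1))) = 1/(-72206 + (-105 + (6 + 1)² - 161*(6 + 1))) = 1/(-72206 + (-105 + 7² - 161*7)) = 1/(-72206 + (-105 + 49 - 1127)) = 1/(-72206 - 1183) = 1/(-73389) = -1/73389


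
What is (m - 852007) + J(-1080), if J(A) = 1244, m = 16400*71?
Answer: 313637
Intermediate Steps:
m = 1164400
(m - 852007) + J(-1080) = (1164400 - 852007) + 1244 = 312393 + 1244 = 313637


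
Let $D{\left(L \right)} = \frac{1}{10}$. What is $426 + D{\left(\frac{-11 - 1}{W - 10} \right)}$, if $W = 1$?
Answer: $\frac{4261}{10} \approx 426.1$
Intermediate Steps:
$D{\left(L \right)} = \frac{1}{10}$
$426 + D{\left(\frac{-11 - 1}{W - 10} \right)} = 426 + \frac{1}{10} = \frac{4261}{10}$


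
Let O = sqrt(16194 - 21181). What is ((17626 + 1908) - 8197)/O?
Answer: -11337*I*sqrt(4987)/4987 ≈ -160.54*I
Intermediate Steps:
O = I*sqrt(4987) (O = sqrt(-4987) = I*sqrt(4987) ≈ 70.619*I)
((17626 + 1908) - 8197)/O = ((17626 + 1908) - 8197)/((I*sqrt(4987))) = (19534 - 8197)*(-I*sqrt(4987)/4987) = 11337*(-I*sqrt(4987)/4987) = -11337*I*sqrt(4987)/4987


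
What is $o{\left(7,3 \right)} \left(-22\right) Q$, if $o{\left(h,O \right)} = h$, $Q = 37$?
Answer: $-5698$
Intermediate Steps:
$o{\left(7,3 \right)} \left(-22\right) Q = 7 \left(-22\right) 37 = \left(-154\right) 37 = -5698$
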